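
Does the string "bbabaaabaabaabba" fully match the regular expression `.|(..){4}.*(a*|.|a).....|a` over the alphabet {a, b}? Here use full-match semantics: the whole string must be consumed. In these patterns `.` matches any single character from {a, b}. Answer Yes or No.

Yes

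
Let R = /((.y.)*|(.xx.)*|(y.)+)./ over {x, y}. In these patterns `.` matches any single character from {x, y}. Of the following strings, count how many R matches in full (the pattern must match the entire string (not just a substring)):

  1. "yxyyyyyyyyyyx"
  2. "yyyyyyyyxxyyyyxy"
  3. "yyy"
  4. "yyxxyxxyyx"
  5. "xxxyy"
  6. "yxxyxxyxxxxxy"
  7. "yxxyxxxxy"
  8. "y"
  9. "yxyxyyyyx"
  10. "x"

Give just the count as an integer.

1 → match
2 → match
3 → match
4 → match
5 → match
6 → no match
7 → match
8 → match
9 → match
10 → match
Total matched: 9

9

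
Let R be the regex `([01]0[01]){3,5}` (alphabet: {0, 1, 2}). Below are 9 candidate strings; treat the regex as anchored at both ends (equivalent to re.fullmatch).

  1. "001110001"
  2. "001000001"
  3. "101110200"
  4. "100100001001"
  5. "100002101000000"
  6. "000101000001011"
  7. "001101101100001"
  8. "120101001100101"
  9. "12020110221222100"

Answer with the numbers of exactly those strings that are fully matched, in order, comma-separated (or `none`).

1. "001110001" → no match
2. "001000001" → match
3. "101110200" → no match
4. "100100001001" → match
5 → no match
6 → no match
7 → match
8 → no match
9 → no match

2, 4, 7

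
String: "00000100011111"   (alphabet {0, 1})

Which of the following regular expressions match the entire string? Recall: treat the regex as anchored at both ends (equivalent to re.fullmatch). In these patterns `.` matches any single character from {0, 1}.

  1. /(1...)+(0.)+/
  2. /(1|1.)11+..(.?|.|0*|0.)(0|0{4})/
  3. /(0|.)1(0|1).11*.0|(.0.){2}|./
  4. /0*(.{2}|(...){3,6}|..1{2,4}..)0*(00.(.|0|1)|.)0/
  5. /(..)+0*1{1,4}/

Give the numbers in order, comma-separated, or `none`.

5

1 → no match — must start with "1"
2 → no match — must start with "1"
3 → no match
4 → no match — must end with "0"
5 → match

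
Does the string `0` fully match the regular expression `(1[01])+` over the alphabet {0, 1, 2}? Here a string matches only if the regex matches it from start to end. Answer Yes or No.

Every match must start with `1`, but `0` does not.

No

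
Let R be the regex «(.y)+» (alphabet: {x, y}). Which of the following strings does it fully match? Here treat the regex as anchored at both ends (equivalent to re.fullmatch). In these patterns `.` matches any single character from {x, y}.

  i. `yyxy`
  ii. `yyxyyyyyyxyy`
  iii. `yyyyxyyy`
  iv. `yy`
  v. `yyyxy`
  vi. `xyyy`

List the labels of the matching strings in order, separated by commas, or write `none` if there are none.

i. `yyxy` → match
ii. `yyxyyyyyyxyy` → no match
iii. `yyyyxyyy` → match
iv. `yy` → match
v. `yyyxy` → no match
vi. `xyyy` → match

i, iii, iv, vi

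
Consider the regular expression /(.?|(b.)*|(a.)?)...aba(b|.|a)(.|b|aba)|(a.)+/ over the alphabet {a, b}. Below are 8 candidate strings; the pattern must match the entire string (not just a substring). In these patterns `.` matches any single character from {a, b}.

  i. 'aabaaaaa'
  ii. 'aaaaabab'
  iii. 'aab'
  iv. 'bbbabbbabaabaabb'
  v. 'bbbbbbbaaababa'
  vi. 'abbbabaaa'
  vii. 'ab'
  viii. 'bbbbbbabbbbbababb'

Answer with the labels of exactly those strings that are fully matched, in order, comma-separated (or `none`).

i. 'aabaaaaa' → no match
ii. 'aaaaabab' → match
iii. 'aab' → no match
iv → no match
v → match
vi. 'abbbabaaa' → match
vii. 'ab' → match
viii → no match

ii, v, vi, vii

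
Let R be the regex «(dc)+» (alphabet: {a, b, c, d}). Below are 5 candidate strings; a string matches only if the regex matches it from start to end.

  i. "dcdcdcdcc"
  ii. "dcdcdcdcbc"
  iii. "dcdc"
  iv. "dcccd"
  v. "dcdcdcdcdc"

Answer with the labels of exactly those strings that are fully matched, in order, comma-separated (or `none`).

iii, v

i. "dcdcdcdcc" → no match — must end with "dc"
ii. "dcdcdcdcbc" → no match — must end with "dc"
iii. "dcdc" → match
iv. "dcccd" → no match — must end with "dc"
v. "dcdcdcdcdc" → match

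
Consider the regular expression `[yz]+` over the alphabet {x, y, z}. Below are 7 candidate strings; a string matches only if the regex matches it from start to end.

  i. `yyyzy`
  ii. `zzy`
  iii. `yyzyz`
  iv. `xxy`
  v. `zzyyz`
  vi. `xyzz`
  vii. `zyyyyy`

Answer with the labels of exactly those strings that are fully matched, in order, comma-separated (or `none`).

i → match
ii → match
iii → match
iv → no match
v → match
vi → no match
vii → match

i, ii, iii, v, vii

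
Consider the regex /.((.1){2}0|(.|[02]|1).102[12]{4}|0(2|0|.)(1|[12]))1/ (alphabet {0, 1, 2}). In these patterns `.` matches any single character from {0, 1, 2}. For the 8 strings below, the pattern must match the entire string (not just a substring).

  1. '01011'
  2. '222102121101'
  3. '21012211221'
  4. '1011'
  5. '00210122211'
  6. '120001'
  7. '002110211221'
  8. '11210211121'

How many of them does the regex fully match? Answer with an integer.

1

1. '01011' → no match
2. '222102121101' → no match
3. '21012211221' → no match
4. '1011' → no match
5. '00210122211' → no match
6. '120001' → no match
7. '002110211221' → no match
8. '11210211121' → match
Total matched: 1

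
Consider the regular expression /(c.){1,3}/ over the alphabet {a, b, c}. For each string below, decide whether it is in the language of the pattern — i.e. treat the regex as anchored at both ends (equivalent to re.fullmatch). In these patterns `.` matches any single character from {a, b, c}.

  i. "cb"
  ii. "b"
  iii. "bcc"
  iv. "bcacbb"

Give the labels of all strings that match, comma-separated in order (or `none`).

i

i. "cb" → match
ii. "b" → no match — must start with "c"
iii. "bcc" → no match — must start with "c"
iv. "bcacbb" → no match — must start with "c"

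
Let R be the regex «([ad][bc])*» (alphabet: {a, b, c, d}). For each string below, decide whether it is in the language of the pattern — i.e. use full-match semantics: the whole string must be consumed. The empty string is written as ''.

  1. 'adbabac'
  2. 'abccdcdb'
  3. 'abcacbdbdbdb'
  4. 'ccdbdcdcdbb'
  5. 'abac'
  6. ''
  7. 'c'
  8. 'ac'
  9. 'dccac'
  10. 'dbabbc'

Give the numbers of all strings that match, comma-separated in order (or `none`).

5, 6, 8

1 → no match
2 → no match
3 → no match
4 → no match
5 → match
6 → match
7 → no match
8 → match
9 → no match
10 → no match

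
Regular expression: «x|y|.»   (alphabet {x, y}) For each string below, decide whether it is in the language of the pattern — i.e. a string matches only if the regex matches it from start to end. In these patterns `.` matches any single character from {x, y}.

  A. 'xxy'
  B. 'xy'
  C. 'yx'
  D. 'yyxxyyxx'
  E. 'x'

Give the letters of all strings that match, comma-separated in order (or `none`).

E

A → no match
B → no match
C → no match
D → no match
E → match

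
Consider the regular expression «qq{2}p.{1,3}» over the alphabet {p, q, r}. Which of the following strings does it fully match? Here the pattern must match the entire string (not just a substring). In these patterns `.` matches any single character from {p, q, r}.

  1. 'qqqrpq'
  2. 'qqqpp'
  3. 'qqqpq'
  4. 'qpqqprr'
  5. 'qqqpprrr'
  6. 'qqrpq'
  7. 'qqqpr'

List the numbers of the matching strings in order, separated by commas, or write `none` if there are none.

1. 'qqqrpq' → no match
2. 'qqqpp' → match
3. 'qqqpq' → match
4. 'qpqqprr' → no match — must start with 'qq'
5. 'qqqpprrr' → no match
6. 'qqrpq' → no match
7. 'qqqpr' → match

2, 3, 7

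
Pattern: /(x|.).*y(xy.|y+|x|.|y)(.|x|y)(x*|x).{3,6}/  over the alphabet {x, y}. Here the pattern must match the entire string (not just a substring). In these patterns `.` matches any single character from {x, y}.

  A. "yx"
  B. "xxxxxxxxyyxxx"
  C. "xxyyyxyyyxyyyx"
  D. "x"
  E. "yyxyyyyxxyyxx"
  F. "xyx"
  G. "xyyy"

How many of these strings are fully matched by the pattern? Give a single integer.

A → no match
B → no match
C → match
D → no match
E → match
F → no match
G → no match
Total matched: 2

2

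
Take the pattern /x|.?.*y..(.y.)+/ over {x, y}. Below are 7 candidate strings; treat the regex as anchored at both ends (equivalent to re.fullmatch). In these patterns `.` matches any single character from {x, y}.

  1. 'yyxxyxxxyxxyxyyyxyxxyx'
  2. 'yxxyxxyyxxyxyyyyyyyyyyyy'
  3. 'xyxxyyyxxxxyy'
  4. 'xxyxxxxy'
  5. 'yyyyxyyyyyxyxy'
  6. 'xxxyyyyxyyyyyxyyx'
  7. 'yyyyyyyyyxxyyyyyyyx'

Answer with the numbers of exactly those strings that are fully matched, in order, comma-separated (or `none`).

1 → match
2 → match
3 → no match
4 → no match
5 → no match
6 → match
7 → match

1, 2, 6, 7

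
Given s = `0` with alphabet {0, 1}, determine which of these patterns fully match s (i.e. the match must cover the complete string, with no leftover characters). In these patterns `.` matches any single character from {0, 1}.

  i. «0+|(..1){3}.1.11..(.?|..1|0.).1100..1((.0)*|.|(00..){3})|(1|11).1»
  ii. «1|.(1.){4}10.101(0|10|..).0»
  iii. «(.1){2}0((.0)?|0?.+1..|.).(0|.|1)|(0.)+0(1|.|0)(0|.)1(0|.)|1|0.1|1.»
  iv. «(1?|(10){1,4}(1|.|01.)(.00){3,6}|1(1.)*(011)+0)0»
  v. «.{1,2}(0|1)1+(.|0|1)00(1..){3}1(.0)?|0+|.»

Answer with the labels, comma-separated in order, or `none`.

i → match
ii → no match
iii → no match
iv → match
v → match

i, iv, v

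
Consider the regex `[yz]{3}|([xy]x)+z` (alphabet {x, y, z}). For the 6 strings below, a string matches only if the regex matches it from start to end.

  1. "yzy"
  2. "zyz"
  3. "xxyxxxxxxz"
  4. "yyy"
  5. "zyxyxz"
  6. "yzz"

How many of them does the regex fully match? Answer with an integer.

1 → match
2 → match
3 → no match
4 → match
5 → no match
6 → match
Total matched: 4

4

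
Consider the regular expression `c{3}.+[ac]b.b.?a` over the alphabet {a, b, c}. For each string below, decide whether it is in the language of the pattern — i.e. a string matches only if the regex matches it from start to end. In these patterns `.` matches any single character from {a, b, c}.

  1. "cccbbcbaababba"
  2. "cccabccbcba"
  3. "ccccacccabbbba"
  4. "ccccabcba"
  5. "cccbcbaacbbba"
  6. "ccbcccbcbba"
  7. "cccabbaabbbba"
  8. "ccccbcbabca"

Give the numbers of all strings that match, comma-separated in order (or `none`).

1 → match
2 → match
3 → match
4 → match
5 → match
6 → no match
7 → match
8 → match

1, 2, 3, 4, 5, 7, 8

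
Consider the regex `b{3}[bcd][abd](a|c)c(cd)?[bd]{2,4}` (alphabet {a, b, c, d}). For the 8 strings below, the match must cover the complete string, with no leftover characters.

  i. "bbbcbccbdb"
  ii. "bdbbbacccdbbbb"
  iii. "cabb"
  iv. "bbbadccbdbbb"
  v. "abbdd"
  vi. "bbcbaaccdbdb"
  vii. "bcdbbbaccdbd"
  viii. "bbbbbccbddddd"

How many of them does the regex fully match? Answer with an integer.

1

i → match
ii → no match
iii → no match — must start with "b"
iv → no match
v → no match — must start with "b"
vi → no match
vii → no match
viii → no match
Total matched: 1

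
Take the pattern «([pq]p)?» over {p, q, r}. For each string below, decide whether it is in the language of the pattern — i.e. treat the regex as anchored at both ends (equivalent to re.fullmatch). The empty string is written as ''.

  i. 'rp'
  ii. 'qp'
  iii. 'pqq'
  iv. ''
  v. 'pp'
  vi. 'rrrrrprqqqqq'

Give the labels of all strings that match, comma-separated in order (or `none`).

i. 'rp' → no match
ii. 'qp' → match
iii. 'pqq' → no match
iv. '' → match
v. 'pp' → match
vi. 'rrrrrprqqqqq' → no match

ii, iv, v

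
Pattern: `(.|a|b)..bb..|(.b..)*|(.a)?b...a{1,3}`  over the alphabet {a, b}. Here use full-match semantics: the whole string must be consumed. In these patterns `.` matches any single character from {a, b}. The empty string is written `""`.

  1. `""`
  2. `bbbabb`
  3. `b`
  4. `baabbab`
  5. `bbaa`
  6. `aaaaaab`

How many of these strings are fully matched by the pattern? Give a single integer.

1 → match
2 → no match
3 → no match
4 → match
5 → match
6 → no match
Total matched: 3

3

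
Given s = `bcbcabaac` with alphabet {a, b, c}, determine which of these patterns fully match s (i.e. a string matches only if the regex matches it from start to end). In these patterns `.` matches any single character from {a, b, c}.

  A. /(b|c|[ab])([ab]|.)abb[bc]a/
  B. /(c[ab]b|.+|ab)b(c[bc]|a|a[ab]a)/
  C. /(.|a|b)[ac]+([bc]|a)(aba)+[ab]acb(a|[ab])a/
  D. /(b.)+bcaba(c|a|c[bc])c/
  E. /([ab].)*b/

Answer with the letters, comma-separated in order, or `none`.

A → no match — must end with `a`
B → no match
C → no match — must end with `a`
D → match
E → no match — must end with `b`

D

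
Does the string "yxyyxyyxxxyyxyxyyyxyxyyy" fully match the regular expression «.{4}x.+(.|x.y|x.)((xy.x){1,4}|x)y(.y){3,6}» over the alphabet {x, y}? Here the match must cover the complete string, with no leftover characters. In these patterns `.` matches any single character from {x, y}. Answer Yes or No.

Yes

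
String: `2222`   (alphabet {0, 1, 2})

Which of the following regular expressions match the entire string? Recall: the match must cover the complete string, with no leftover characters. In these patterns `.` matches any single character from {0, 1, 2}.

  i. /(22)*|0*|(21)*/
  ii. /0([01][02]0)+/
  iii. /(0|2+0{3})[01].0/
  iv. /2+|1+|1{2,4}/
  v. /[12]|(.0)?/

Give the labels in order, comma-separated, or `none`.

i → match
ii → no match — must start with `0`
iii → no match — must end with `0`
iv → match
v → no match

i, iv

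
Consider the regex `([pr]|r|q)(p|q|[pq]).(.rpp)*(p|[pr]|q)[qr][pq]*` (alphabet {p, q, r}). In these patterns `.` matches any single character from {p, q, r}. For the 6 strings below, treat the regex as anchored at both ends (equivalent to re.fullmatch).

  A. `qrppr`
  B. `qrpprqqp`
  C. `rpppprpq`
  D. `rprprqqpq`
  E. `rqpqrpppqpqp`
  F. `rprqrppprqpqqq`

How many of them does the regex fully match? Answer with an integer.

3

A → no match
B → no match
C → no match
D → match
E → match
F → match
Total matched: 3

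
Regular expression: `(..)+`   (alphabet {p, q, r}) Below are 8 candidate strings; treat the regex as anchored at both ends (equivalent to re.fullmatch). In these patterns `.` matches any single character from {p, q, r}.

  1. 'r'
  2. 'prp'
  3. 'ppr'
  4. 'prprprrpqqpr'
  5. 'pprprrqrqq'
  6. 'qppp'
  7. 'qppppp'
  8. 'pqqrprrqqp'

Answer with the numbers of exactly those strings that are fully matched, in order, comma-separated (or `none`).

4, 5, 6, 7, 8

1 → no match
2 → no match
3 → no match
4 → match
5 → match
6 → match
7 → match
8 → match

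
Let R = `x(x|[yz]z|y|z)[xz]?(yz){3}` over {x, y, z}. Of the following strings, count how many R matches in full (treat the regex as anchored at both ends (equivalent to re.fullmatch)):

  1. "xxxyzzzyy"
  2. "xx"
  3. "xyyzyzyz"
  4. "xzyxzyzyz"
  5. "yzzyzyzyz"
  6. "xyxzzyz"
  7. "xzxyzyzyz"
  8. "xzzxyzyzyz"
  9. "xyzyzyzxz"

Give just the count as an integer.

1. "xxxyzzzyy" → no match — must end with "yz"
2. "xx" → no match — must end with "yz"
3. "xyyzyzyz" → match
4. "xzyxzyzyz" → no match
5. "yzzyzyzyz" → no match — must start with "x"
6. "xyxzzyz" → no match
7. "xzxyzyzyz" → match
8. "xzzxyzyzyz" → match
9. "xyzyzyzxz" → no match — must end with "yz"
Total matched: 3

3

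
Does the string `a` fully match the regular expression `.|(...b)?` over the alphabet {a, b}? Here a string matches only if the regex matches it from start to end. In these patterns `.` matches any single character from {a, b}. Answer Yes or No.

Yes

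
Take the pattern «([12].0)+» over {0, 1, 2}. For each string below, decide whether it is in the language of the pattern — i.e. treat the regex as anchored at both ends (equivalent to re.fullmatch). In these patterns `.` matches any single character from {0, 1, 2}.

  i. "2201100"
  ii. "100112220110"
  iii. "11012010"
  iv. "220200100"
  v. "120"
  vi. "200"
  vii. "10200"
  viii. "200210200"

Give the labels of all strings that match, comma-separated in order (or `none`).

i → no match
ii → no match
iii → no match
iv → match
v → match
vi → match
vii → no match
viii → match

iv, v, vi, viii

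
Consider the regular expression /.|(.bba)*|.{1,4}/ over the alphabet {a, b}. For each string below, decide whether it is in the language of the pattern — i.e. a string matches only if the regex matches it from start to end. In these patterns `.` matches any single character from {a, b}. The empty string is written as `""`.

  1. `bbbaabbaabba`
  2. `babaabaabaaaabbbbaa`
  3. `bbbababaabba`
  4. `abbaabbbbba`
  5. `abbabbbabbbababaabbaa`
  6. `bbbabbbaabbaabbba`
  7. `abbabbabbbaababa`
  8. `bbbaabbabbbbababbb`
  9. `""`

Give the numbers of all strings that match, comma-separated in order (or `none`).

1 → match
2 → no match
3 → no match
4 → no match
5 → no match
6 → no match
7 → no match
8 → no match
9 → match

1, 9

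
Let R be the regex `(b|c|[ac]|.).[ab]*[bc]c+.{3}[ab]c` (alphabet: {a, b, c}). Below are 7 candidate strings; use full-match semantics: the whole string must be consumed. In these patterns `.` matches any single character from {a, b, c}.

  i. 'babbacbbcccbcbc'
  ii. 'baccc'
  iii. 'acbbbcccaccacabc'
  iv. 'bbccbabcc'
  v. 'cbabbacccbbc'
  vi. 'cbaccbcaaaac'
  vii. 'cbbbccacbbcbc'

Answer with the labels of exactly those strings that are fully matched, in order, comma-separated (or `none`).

i → no match
ii. 'baccc' → no match
iii → no match
iv. 'bbccbabcc' → no match
v. 'cbabbacccbbc' → no match
vi. 'cbaccbcaaaac' → no match
vii → no match

none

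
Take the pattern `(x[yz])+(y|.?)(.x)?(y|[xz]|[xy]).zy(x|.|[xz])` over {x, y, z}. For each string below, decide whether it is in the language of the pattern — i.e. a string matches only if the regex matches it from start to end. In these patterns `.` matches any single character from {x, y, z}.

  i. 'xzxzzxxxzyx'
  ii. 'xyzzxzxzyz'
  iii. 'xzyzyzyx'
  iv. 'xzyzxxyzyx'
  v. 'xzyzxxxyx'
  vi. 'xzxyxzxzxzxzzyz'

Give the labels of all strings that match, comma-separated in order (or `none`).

i → match
ii → match
iii → match
iv → match
v → no match
vi → match

i, ii, iii, iv, vi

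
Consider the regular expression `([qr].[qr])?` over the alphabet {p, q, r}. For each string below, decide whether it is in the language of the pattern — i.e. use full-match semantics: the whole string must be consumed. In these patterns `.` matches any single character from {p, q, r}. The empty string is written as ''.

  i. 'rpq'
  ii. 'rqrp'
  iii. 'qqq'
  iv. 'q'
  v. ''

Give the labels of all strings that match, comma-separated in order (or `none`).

i, iii, v

i. 'rpq' → match
ii. 'rqrp' → no match
iii. 'qqq' → match
iv. 'q' → no match
v. '' → match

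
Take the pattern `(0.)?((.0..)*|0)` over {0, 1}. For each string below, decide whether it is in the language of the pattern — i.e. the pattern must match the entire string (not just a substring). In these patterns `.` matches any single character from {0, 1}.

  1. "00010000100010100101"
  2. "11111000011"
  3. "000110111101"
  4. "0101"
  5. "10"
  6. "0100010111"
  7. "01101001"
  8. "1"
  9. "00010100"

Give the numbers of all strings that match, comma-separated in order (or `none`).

1 → no match
2. "11111000011" → no match
3. "000110111101" → no match
4. "0101" → no match
5. "10" → no match
6. "0100010111" → no match
7. "01101001" → no match
8. "1" → no match
9. "00010100" → no match

none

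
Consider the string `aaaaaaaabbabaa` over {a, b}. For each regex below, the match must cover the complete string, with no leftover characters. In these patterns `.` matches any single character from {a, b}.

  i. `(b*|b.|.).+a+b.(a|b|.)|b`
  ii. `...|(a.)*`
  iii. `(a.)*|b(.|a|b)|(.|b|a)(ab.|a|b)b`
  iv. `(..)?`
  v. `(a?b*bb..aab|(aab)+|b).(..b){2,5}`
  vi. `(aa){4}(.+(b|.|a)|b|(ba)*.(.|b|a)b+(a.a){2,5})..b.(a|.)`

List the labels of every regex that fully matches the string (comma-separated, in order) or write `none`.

i → match
ii → no match
iii → no match
iv → no match
v → no match — must end with `b`
vi → match

i, vi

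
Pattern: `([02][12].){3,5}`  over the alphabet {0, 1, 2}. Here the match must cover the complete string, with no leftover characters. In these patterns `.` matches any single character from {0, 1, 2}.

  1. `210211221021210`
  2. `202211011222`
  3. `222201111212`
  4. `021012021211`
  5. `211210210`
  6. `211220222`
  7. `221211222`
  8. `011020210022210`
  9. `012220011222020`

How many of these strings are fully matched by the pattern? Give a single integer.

7

1 → match
2 → no match
3 → no match
4 → match
5 → match
6 → match
7 → match
8 → match
9 → match
Total matched: 7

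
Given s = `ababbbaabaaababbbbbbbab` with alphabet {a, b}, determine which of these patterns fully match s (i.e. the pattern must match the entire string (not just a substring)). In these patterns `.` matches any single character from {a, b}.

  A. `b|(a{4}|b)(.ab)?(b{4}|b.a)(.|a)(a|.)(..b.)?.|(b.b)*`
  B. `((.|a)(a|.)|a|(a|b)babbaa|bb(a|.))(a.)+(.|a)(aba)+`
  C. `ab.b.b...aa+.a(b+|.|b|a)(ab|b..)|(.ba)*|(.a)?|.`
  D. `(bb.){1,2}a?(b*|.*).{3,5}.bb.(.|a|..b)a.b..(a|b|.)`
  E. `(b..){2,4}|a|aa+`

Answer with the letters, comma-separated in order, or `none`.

A → no match
B → no match — must end with `aba`
C → match
D → no match — must start with `bb`
E → no match

C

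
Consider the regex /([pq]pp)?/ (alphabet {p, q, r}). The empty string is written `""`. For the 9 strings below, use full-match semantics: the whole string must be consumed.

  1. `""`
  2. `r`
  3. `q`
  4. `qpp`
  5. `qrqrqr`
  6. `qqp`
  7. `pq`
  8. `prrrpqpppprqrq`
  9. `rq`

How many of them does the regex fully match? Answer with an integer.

1 → match
2 → no match
3 → no match
4 → match
5 → no match
6 → no match
7 → no match
8 → no match
9 → no match
Total matched: 2

2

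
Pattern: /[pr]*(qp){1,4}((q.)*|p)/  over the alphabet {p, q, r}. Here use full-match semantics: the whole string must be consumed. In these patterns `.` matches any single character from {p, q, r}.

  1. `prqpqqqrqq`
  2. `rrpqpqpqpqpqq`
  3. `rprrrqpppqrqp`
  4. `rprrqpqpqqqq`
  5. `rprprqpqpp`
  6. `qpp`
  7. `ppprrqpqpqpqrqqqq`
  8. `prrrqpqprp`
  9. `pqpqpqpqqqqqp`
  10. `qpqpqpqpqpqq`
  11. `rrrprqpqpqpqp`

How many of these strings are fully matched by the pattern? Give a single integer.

9

1 → match
2 → match
3 → no match
4 → match
5 → match
6 → match
7 → match
8 → no match
9 → match
10 → match
11 → match
Total matched: 9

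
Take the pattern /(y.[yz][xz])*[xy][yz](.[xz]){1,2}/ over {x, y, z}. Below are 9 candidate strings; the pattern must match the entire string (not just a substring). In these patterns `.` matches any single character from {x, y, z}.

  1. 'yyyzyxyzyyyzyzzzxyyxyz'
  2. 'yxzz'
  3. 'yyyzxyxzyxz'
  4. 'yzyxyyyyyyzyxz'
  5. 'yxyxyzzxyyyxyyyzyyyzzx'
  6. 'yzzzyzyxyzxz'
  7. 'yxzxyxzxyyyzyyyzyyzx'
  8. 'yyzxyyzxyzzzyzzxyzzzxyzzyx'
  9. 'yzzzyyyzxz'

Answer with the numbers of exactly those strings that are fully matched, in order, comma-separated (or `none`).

1, 5, 6, 7, 8, 9

1 → match
2. 'yxzz' → no match
3. 'yyyzxyxzyxz' → no match
4 → no match
5 → match
6. 'yzzzyzyxyzxz' → match
7 → match
8 → match
9. 'yzzzyyyzxz' → match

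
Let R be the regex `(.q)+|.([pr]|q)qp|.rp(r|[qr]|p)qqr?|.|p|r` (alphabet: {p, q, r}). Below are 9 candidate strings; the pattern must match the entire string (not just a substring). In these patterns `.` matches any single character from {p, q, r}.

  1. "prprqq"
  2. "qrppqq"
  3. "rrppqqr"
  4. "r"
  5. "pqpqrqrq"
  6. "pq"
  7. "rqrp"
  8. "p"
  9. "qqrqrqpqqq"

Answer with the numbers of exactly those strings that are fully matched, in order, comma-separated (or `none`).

1. "prprqq" → match
2. "qrppqq" → match
3. "rrppqqr" → match
4. "r" → match
5. "pqpqrqrq" → match
6. "pq" → match
7. "rqrp" → no match
8. "p" → match
9. "qqrqrqpqqq" → match

1, 2, 3, 4, 5, 6, 8, 9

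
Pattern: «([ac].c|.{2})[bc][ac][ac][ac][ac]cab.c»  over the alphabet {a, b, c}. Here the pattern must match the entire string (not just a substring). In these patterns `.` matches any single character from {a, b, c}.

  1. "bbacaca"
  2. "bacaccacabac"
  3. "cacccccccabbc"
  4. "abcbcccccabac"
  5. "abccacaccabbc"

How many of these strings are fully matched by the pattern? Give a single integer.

4

1 → no match — must end with "c"
2 → match
3 → match
4 → match
5 → match
Total matched: 4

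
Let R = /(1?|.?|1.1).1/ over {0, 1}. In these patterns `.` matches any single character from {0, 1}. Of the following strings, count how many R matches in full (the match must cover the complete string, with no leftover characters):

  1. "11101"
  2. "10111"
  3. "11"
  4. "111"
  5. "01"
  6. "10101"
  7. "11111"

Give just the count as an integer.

1. "11101" → match
2. "10111" → match
3. "11" → match
4. "111" → match
5. "01" → match
6. "10101" → match
7. "11111" → match
Total matched: 7

7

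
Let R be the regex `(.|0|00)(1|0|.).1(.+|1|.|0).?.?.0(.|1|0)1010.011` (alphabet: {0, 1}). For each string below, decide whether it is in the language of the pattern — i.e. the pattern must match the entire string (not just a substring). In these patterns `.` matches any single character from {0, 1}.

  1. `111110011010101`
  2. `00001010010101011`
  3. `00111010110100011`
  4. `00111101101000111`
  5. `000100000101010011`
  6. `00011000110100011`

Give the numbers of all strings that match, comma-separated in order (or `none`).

1 → no match — must end with `011`
2 → match
3 → match
4 → no match — must end with `011`
5 → no match
6 → match

2, 3, 6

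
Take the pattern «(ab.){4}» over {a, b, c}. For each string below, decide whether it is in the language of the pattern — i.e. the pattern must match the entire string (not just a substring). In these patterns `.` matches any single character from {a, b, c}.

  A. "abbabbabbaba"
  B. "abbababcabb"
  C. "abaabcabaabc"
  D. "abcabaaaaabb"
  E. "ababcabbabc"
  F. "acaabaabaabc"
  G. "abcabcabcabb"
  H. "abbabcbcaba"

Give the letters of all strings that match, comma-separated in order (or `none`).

A → match
B → no match
C → match
D → no match
E → no match
F → no match — must start with "ab"
G → match
H → no match

A, C, G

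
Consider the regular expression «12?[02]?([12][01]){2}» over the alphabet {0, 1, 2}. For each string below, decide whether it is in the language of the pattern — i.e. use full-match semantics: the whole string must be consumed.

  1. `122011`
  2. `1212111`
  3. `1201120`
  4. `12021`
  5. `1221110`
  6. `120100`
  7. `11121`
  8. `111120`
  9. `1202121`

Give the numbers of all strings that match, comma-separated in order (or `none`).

1. `122011` → match
2. `1212111` → no match
3. `1201120` → match
4. `12021` → match
5. `1221110` → match
6. `120100` → no match
7. `11121` → match
8. `111120` → no match
9. `1202121` → match

1, 3, 4, 5, 7, 9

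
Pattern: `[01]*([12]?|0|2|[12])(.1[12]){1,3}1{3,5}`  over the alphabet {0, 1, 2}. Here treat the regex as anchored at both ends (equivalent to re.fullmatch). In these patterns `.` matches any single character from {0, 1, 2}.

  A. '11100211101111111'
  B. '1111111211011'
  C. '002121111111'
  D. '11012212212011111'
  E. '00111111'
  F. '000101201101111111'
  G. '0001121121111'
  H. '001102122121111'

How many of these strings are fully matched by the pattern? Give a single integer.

A → match
B → no match
C → match
D → match
E → match
F → match
G → match
H → match
Total matched: 7

7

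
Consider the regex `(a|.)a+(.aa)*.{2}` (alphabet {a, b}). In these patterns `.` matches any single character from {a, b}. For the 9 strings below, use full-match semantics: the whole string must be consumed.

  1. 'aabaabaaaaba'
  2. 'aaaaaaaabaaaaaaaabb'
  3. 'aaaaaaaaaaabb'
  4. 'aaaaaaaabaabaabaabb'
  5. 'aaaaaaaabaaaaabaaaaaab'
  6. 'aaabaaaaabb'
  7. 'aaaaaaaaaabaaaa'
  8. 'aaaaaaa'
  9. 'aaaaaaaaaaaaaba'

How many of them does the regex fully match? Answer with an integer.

1 → no match
2 → match
3 → match
4 → match
5 → match
6 → match
7 → match
8 → match
9 → match
Total matched: 8

8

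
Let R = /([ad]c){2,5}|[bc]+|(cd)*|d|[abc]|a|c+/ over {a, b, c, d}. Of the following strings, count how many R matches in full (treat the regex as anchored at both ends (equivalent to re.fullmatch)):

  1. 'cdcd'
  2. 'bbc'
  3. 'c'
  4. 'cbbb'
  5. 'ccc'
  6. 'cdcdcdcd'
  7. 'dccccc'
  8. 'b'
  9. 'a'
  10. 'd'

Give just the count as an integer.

9

1. 'cdcd' → match
2. 'bbc' → match
3. 'c' → match
4. 'cbbb' → match
5. 'ccc' → match
6. 'cdcdcdcd' → match
7. 'dccccc' → no match
8. 'b' → match
9. 'a' → match
10. 'd' → match
Total matched: 9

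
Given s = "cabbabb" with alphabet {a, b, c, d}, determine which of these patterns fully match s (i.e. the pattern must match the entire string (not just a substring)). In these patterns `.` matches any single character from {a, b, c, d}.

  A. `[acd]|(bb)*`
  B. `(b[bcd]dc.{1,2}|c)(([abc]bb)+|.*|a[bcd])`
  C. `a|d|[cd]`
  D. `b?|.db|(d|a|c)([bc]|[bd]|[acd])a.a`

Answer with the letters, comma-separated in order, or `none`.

A → no match
B → match
C → no match
D → no match

B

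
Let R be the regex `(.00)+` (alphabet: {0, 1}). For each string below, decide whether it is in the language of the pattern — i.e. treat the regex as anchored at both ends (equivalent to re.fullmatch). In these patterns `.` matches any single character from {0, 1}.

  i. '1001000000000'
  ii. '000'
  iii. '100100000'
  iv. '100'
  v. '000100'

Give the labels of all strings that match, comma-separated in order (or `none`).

ii, iii, iv, v

i → no match
ii → match
iii → match
iv → match
v → match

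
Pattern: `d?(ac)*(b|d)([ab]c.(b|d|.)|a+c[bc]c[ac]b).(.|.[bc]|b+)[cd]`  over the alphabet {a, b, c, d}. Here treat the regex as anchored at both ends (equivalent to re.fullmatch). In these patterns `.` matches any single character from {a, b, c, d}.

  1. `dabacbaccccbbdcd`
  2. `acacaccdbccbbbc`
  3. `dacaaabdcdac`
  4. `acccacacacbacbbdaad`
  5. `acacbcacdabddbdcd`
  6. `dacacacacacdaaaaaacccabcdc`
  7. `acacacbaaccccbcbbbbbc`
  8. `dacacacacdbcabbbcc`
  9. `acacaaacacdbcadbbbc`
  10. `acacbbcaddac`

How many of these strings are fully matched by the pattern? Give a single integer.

4

1 → no match
2 → no match
3 → no match
4 → no match
5 → no match
6 → match
7 → match
8 → match
9 → no match
10 → match
Total matched: 4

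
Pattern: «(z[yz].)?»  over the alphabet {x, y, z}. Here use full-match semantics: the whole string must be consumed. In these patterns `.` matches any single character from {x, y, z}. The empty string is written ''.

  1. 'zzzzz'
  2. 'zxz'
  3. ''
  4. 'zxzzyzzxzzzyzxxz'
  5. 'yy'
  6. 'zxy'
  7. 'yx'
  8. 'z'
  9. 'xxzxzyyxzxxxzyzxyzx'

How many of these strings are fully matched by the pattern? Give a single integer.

1 → no match
2 → no match
3 → match
4 → no match
5 → no match
6 → no match
7 → no match
8 → no match
9 → no match
Total matched: 1

1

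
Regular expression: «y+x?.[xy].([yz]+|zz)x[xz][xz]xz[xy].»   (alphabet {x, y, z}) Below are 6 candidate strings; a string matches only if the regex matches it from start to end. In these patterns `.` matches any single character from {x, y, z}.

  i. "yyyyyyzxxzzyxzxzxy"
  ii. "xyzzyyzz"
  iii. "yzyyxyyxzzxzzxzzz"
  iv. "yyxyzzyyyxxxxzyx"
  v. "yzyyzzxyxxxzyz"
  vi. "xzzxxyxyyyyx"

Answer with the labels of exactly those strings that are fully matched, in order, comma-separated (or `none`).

iv

i → no match
ii → no match — must start with "y"
iii → no match
iv → match
v → no match
vi → no match — must start with "y"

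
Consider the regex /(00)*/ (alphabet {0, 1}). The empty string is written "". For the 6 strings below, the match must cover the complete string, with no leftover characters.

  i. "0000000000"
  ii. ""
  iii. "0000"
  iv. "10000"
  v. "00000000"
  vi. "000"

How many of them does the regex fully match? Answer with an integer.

4

i → match
ii → match
iii → match
iv → no match
v → match
vi → no match
Total matched: 4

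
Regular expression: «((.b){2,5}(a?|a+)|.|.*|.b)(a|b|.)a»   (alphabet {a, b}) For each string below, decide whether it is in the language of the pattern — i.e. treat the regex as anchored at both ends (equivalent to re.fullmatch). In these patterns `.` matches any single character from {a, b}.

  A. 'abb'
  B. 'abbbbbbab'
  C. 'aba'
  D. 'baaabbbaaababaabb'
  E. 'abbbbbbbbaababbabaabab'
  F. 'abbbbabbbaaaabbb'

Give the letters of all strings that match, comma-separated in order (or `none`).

A → no match — must end with 'a'
B → no match — must end with 'a'
C → match
D → no match — must end with 'a'
E → no match — must end with 'a'
F → no match — must end with 'a'

C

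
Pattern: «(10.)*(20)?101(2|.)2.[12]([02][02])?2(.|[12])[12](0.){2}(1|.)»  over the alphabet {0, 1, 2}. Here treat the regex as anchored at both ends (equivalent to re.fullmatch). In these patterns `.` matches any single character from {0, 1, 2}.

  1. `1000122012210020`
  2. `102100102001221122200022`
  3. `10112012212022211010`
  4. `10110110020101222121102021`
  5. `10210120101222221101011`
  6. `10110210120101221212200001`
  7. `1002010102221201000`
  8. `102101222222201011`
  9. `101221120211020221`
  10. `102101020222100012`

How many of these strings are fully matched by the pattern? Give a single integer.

4

1 → no match
2 → no match
3 → no match
4 → match
5 → match
6 → no match
7 → no match
8 → match
9 → no match
10 → match
Total matched: 4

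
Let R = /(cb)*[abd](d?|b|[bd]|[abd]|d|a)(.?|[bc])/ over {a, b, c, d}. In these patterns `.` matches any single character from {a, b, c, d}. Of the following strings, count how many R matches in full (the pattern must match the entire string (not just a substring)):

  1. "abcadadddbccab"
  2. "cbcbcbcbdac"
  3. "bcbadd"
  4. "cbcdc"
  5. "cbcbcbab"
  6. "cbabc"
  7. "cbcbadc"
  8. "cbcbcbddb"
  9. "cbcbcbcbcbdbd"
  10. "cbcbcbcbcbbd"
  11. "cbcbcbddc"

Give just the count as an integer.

8

1 → no match
2 → match
3 → no match
4 → no match
5 → match
6 → match
7 → match
8 → match
9 → match
10 → match
11 → match
Total matched: 8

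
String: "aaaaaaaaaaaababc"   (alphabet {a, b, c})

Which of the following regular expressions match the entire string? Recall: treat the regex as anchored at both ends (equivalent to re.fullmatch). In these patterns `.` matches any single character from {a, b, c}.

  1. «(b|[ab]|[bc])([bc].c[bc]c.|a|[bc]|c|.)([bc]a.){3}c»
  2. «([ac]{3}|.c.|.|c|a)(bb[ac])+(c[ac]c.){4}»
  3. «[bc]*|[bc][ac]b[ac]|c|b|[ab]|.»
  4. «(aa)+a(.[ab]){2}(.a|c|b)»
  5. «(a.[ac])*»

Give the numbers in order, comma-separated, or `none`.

1 → no match
2 → no match
3 → no match
4 → match
5 → no match

4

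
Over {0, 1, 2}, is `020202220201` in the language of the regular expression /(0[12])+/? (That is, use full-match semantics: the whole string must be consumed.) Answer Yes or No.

No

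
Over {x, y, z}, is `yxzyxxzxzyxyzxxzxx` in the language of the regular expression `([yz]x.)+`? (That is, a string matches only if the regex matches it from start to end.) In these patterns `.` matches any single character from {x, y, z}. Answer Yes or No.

Yes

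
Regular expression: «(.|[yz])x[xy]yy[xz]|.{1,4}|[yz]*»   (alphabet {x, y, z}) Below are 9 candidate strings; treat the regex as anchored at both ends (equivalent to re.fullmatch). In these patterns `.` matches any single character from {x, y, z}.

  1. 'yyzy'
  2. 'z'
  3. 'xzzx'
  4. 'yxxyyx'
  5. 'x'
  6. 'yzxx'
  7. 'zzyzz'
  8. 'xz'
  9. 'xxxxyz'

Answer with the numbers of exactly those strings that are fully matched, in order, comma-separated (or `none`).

1 → match
2 → match
3 → match
4 → match
5 → match
6 → match
7 → match
8 → match
9 → no match

1, 2, 3, 4, 5, 6, 7, 8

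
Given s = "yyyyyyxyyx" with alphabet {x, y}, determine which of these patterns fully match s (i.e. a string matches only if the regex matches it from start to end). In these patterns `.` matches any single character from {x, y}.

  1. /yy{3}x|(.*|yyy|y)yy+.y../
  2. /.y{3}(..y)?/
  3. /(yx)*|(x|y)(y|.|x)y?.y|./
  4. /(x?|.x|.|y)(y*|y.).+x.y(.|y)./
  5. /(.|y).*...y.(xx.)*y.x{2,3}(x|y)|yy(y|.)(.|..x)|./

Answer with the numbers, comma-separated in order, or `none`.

1

1 → match
2 → no match
3 → no match
4 → no match
5 → no match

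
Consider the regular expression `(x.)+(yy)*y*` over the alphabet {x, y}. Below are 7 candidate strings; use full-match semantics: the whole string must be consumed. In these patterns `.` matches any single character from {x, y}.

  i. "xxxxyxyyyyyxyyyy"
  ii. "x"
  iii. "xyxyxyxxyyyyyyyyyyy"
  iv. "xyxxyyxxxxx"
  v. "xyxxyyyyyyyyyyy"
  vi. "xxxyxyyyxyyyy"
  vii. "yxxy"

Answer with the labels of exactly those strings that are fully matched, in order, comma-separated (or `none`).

i → no match
ii → no match
iii → match
iv → no match
v → match
vi → no match
vii → no match — must start with "x"

iii, v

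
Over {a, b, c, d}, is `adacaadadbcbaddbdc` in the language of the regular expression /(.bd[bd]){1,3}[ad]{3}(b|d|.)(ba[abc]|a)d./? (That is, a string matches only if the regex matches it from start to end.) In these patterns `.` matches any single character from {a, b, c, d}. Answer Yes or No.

No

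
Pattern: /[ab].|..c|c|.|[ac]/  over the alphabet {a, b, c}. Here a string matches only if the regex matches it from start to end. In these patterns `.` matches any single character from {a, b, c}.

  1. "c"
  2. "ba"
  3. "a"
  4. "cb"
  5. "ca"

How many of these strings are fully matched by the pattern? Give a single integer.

3

1 → match
2 → match
3 → match
4 → no match
5 → no match
Total matched: 3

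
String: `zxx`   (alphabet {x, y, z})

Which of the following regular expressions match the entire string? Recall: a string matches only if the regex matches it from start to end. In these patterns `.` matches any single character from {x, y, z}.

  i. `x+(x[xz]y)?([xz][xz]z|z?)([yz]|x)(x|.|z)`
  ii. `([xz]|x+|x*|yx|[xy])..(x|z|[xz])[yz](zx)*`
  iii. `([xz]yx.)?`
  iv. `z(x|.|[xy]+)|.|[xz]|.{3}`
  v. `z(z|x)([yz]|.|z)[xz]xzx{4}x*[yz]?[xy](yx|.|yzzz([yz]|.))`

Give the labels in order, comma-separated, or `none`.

i → no match — must start with `x`
ii → no match
iii → no match
iv → match
v → no match

iv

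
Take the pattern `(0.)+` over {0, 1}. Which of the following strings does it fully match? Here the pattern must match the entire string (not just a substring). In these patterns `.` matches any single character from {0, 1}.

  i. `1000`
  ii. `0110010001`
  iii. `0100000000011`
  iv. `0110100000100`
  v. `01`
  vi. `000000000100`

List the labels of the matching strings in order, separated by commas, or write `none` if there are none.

v, vi

i → no match — must start with `0`
ii → no match
iii → no match
iv → no match
v → match
vi → match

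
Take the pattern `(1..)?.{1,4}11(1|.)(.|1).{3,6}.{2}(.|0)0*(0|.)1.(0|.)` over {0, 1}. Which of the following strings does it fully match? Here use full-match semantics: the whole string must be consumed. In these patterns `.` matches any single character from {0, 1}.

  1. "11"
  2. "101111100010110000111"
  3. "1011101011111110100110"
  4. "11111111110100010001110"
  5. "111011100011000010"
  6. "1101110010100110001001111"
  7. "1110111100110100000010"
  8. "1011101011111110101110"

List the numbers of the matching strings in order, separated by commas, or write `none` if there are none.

2, 4

1 → no match
2 → match
3 → no match
4 → match
5 → no match
6 → no match
7 → no match
8 → no match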